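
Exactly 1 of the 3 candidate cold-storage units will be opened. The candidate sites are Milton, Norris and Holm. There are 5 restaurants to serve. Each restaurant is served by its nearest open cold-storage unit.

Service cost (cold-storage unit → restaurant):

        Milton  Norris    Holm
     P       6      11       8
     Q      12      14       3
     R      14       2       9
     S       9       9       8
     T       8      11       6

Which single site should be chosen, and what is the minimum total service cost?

Choose Holm only; total service cost 34.

With exactly 1 open, each restaurant uses its cheapest among the chosen.
{Holm}: P→Holm 8, Q→Holm 3, R→Holm 9, S→Holm 8, T→Holm 6. Service cost 34.
{Norris}: service cost 47
{Milton}: service cost 49
Among all 3 size-1 choices, {Holm} is lowest.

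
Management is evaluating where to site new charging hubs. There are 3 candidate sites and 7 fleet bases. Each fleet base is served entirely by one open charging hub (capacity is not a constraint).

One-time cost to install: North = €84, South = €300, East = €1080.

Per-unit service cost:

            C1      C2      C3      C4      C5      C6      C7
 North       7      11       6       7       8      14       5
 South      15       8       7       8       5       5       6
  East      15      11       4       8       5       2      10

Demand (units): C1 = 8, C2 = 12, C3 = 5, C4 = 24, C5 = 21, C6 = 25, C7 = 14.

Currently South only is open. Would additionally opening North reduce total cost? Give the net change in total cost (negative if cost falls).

Yes — net change −23 (cost falls by 23).

Current service cost with {South}: 757.
Adding North: each fleet base re-picks its cheapest; new service cost 650, saving 107.
Extra fixed cost: 84. Net change = 84 − 107 = -23.
(Totals: 1057 → 1034.)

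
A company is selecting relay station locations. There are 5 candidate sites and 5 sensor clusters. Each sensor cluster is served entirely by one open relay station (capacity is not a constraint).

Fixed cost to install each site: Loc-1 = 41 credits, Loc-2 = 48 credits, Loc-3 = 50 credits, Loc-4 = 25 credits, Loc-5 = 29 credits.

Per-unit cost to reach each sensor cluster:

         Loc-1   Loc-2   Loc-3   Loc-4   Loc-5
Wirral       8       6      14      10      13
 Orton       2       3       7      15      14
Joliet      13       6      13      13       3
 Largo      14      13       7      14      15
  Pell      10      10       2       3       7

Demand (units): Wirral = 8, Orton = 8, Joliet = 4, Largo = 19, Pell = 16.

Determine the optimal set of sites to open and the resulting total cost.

Open Loc-2 and Loc-3; minimum total cost 359.

For any fixed open set, each sensor cluster goes to its cheapest open site; total = fixed + service.
{Loc-2, Loc-3}: Wirral→Loc-2 6·8=48, Orton→Loc-2 3·8=24, Joliet→Loc-2 6·4=24, Largo→Loc-3 7·19=133, Pell→Loc-3 2·16=32. Service 261; fixed 98; total 359.
{Loc-2, Loc-3, Loc-5}: service 249 + fixed 127 = 376
{Loc-1, Loc-3, Loc-5}: Wirral→Loc-1 8·8=64, Orton→Loc-1 2·8=16, Joliet→Loc-5 3·4=12, Largo→Loc-3 7·19=133, Pell→Loc-3 2·16=32. Service 257; fixed 120; total 377.
{Loc-1, Loc-2, Loc-3, Loc-4, Loc-5}: Wirral→Loc-2 6·8=48, Orton→Loc-1 2·8=16, Joliet→Loc-5 3·4=12, Largo→Loc-3 7·19=133, Pell→Loc-3 2·16=32. Service 241; fixed 193; total 434.
No other subset beats 359.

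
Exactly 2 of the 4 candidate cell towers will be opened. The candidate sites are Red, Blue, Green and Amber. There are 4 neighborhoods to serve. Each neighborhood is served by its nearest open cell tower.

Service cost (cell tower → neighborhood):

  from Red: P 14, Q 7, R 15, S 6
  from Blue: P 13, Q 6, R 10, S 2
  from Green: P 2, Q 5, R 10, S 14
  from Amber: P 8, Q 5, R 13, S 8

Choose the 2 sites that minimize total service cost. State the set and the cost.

With exactly 2 open, each neighborhood uses its cheapest among the chosen.
{Blue, Green}: P→Green 2, Q→Green 5, R→Blue 10, S→Blue 2. Service cost 19.
{Red, Green}: service cost 23
{Blue, Amber}: service cost 25
Among all 6 size-2 choices, {Blue, Green} is lowest.

Choose Blue and Green; total service cost 19.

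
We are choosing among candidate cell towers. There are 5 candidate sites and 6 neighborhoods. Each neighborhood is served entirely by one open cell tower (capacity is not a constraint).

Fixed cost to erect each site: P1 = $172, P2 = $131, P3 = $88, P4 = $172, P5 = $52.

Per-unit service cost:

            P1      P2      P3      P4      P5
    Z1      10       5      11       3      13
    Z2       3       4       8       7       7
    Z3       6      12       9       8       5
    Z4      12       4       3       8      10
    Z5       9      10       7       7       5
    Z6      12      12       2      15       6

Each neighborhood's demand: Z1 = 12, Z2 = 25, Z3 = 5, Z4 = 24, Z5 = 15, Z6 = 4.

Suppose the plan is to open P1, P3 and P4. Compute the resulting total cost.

Each neighborhood is assigned to its cheapest site among the open ones.
{P1, P3, P4}: Z1→P4 3·12=36, Z2→P1 3·25=75, Z3→P1 6·5=30, Z4→P3 3·24=72, Z5→P3 7·15=105, Z6→P3 2·4=8. Service 326; fixed 432; total 758.

Total cost: 758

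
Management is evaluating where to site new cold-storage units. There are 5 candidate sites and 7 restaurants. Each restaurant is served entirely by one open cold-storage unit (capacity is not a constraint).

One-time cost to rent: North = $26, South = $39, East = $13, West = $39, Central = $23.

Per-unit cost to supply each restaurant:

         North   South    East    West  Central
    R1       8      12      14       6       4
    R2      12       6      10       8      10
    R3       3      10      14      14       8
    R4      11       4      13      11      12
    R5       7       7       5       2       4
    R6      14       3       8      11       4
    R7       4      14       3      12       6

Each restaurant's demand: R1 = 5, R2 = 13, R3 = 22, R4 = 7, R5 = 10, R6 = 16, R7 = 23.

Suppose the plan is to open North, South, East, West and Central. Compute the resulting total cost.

Total cost: 469

Each restaurant is assigned to its cheapest site among the open ones.
{North, South, East, West, Central}: R1→Central 4·5=20, R2→South 6·13=78, R3→North 3·22=66, R4→South 4·7=28, R5→West 2·10=20, R6→South 3·16=48, R7→East 3·23=69. Service 329; fixed 140; total 469.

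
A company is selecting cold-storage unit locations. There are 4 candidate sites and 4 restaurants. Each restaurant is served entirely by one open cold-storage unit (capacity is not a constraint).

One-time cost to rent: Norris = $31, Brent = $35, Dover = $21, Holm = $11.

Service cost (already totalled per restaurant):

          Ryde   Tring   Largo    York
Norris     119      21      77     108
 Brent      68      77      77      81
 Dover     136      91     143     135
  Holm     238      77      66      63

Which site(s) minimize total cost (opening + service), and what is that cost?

For any fixed open set, each restaurant goes to its cheapest open site; total = fixed + service.
{Norris, Brent, Holm}: Ryde→Brent 68, Tring→Norris 21, Largo→Holm 66, York→Holm 63. Service 218; fixed 77; total 295.
{Norris, Holm}: service 269 + fixed 42 = 311
{Norris, Brent}: Ryde→Brent 68, Tring→Norris 21, Largo→Norris 77, York→Brent 81. Service 247; fixed 66; total 313.
{Norris, Brent, Dover, Holm}: service 218 + fixed 98 = 316
No other subset beats 295.

Open Norris, Brent and Holm; minimum total cost 295.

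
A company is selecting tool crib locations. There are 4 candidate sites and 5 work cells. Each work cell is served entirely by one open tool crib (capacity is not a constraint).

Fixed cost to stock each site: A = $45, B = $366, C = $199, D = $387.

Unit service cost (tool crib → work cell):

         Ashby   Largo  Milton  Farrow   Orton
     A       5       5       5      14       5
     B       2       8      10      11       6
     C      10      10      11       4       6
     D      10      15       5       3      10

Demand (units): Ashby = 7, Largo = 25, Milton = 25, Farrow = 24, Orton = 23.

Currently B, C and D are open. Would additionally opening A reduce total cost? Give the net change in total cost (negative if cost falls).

Current service cost with {B, C, D}: 549.
Adding A: each work cell re-picks its cheapest; new service cost 451, saving 98.
Extra fixed cost: 45. Net change = 45 − 98 = -53.
(Totals: 1501 → 1448.)

Yes — net change −53 (cost falls by 53).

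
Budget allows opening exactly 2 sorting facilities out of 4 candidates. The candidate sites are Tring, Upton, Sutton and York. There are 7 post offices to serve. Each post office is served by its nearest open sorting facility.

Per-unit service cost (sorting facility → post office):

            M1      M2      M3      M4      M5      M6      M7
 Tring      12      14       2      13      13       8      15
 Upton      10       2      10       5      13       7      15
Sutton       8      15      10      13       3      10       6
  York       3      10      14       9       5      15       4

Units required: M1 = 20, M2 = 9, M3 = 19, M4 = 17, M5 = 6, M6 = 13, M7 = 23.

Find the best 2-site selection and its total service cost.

Choose Upton and York; total service cost 566.

With exactly 2 open, each post office uses its cheapest among the chosen.
{Upton, York}: M1→York 3·20=60, M2→Upton 2·9=18, M3→Upton 10·19=190, M4→Upton 5·17=85, M5→York 5·6=30, M6→Upton 7·13=91, M7→York 4·23=92. Service cost 566.
{Tring, York}: service cost 567
{Upton, Sutton}: service cost 700
Among all 6 size-2 choices, {Upton, York} is lowest.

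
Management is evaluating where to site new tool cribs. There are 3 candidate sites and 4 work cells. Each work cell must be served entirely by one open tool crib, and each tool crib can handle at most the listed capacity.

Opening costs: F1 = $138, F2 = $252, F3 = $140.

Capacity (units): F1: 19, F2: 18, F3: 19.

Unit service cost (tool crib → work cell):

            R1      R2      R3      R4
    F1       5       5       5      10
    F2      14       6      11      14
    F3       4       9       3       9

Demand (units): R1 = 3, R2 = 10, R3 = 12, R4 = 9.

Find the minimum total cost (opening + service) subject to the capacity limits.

Minimum total cost: 466

Open {F1, F3}: R1→F3 4·3=12, R2→F1 5·10=50, R3→F3 3·12=36, R4→F1 10·9=90.
Loads: F1 carries 19/19, F3 carries 15/19. Service 188; fixed 278; total 466.
Next best feasible plan costs 524.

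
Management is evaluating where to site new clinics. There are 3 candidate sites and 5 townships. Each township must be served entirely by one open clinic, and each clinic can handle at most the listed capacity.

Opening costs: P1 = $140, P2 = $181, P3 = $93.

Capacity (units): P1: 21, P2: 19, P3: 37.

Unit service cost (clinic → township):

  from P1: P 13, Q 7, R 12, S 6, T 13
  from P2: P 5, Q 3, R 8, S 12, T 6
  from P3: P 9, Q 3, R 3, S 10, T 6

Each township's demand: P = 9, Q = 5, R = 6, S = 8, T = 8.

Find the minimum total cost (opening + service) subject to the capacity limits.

Open {P3}: P→P3 9·9=81, Q→P3 3·5=15, R→P3 3·6=18, S→P3 10·8=80, T→P3 6·8=48.
Loads: P3 carries 36/37. Service 242; fixed 93; total 335.
Next best feasible plan costs 443.

Minimum total cost: 335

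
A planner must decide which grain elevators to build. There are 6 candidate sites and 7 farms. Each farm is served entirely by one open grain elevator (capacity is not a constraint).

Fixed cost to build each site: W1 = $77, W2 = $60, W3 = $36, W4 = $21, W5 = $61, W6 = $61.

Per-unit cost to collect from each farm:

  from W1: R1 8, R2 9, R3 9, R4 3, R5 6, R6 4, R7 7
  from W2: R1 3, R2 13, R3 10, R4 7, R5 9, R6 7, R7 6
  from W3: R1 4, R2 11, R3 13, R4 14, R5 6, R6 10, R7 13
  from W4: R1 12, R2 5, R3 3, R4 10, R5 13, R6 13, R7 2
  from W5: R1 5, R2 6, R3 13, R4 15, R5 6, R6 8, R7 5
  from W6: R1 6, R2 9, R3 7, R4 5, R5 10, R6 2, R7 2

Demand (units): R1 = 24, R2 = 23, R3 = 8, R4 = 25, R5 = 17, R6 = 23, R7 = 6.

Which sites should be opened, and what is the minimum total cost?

Open W3, W4 and W6; minimum total cost 638.

For any fixed open set, each farm goes to its cheapest open site; total = fixed + service.
{W3, W4, W6}: R1→W3 4·24=96, R2→W4 5·23=115, R3→W4 3·8=24, R4→W6 5·25=125, R5→W3 6·17=102, R6→W6 2·23=46, R7→W4 2·6=12. Service 520; fixed 118; total 638.
{W1, W2, W4}: R1→W2 3·24=72, R2→W4 5·23=115, R3→W4 3·8=24, R4→W1 3·25=75, R5→W1 6·17=102, R6→W1 4·23=92, R7→W4 2·6=12. Service 492; fixed 158; total 650.
{W1, W3, W4}: R1→W3 4·24=96, R2→W4 5·23=115, R3→W4 3·8=24, R4→W1 3·25=75, R5→W1 6·17=102, R6→W1 4·23=92, R7→W4 2·6=12. Service 516; fixed 134; total 650.
{W1, W2, W3, W4, W5, W6}: R1→W2 3·24=72, R2→W4 5·23=115, R3→W4 3·8=24, R4→W1 3·25=75, R5→W1 6·17=102, R6→W6 2·23=46, R7→W4 2·6=12. Service 446; fixed 316; total 762.
No other subset beats 638.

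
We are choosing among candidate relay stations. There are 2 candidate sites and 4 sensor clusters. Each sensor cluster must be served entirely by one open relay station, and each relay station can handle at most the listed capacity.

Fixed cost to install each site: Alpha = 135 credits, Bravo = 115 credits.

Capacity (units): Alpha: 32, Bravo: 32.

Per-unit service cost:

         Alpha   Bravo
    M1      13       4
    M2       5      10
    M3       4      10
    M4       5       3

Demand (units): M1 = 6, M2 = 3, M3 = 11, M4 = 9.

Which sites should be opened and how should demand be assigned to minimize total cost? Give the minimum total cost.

Minimum total cost: 306

Open {Bravo}: M1→Bravo 4·6=24, M2→Bravo 10·3=30, M3→Bravo 10·11=110, M4→Bravo 3·9=27.
Loads: Bravo carries 29/32. Service 191; fixed 115; total 306.
Next best feasible plan costs 317.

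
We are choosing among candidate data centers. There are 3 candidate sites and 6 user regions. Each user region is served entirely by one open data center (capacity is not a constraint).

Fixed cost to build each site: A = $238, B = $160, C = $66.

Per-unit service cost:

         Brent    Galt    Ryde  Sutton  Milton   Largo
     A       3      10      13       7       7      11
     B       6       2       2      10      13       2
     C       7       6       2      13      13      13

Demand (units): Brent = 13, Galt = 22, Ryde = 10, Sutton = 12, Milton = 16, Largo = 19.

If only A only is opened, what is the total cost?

Total cost: 1032

Each user region is assigned to its cheapest site among the open ones.
{A}: Brent→A 3·13=39, Galt→A 10·22=220, Ryde→A 13·10=130, Sutton→A 7·12=84, Milton→A 7·16=112, Largo→A 11·19=209. Service 794; fixed 238; total 1032.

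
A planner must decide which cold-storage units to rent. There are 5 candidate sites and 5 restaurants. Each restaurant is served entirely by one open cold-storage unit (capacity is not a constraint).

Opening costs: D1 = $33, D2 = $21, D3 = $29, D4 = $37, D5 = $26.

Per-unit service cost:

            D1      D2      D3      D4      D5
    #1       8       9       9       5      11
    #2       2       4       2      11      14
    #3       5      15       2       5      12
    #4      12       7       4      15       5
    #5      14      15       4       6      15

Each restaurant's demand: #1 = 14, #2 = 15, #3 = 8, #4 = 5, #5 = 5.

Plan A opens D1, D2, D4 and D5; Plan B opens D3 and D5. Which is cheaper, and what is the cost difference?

Plan B is cheaper by 45.

Plan A: {D1, D2, D4, D5}: #1→D4 5·14=70, #2→D1 2·15=30, #3→D1 5·8=40, #4→D5 5·5=25, #5→D4 6·5=30. Service 195; fixed 117; total 312.
Plan B: {D3, D5}: #1→D3 9·14=126, #2→D3 2·15=30, #3→D3 2·8=16, #4→D3 4·5=20, #5→D3 4·5=20. Service 212; fixed 55; total 267.
Difference: |312 − 267| = 45.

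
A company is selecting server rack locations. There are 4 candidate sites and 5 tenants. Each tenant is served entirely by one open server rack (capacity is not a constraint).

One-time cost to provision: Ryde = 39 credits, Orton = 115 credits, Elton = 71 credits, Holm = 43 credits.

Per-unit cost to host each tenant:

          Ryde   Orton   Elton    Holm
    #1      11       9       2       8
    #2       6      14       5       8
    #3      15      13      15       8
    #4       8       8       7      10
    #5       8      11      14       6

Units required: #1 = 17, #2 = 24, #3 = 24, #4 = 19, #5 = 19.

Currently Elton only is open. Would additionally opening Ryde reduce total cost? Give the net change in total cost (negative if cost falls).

Current service cost with {Elton}: 913.
Adding Ryde: each tenant re-picks its cheapest; new service cost 799, saving 114.
Extra fixed cost: 39. Net change = 39 − 114 = -75.
(Totals: 984 → 909.)

Yes — net change −75 (cost falls by 75).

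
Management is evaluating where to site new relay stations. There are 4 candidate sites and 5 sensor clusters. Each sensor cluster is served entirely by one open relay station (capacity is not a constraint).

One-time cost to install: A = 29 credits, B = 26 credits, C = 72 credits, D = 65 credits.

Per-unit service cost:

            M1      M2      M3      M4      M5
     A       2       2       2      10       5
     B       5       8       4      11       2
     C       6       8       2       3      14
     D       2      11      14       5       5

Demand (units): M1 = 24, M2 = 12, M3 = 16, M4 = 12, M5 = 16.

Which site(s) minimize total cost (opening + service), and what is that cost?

Open A, B and C; minimum total cost 299.

For any fixed open set, each sensor cluster goes to its cheapest open site; total = fixed + service.
{A, B, C}: M1→A 2·24=48, M2→A 2·12=24, M3→A 2·16=32, M4→C 3·12=36, M5→B 2·16=32. Service 172; fixed 127; total 299.
{A, B}: service 256 + fixed 55 = 311
{A, B, D}: M1→A 2·24=48, M2→A 2·12=24, M3→A 2·16=32, M4→D 5·12=60, M5→B 2·16=32. Service 196; fixed 120; total 316.
{A, B, C, D}: service 172 + fixed 192 = 364
No other subset beats 299.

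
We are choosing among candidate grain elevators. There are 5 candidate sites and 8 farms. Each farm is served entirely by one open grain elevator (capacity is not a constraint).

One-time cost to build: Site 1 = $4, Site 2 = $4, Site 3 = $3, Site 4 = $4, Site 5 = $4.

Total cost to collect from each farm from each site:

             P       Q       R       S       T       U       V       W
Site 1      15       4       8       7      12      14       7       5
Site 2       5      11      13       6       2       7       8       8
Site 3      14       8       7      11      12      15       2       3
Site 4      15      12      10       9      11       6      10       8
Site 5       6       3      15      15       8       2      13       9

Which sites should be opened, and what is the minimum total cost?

For any fixed open set, each farm goes to its cheapest open site; total = fixed + service.
{Site 2, Site 3, Site 5}: P→Site 2 5, Q→Site 5 3, R→Site 3 7, S→Site 2 6, T→Site 2 2, U→Site 5 2, V→Site 3 2, W→Site 3 3. Service 30; fixed 11; total 41.
{Site 1, Site 2, Site 3, Site 5}: P→Site 2 5, Q→Site 5 3, R→Site 3 7, S→Site 2 6, T→Site 2 2, U→Site 5 2, V→Site 3 2, W→Site 3 3. Service 30; fixed 15; total 45.
{Site 2, Site 3, Site 4, Site 5}: P→Site 2 5, Q→Site 5 3, R→Site 3 7, S→Site 2 6, T→Site 2 2, U→Site 5 2, V→Site 3 2, W→Site 3 3. Service 30; fixed 15; total 45.
{Site 1, Site 2, Site 3, Site 4, Site 5}: P→Site 2 5, Q→Site 5 3, R→Site 3 7, S→Site 2 6, T→Site 2 2, U→Site 5 2, V→Site 3 2, W→Site 3 3. Service 30; fixed 19; total 49.
No other subset beats 41.

Open Site 2, Site 3 and Site 5; minimum total cost 41.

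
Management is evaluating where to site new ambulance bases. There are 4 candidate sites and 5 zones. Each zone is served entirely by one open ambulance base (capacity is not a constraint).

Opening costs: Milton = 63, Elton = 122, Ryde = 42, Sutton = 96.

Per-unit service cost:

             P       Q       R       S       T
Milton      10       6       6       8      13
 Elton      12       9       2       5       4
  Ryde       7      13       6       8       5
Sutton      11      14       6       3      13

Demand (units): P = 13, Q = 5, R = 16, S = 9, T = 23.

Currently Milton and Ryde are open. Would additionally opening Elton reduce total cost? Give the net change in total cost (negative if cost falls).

No — net change +8 (cost rises by 8).

Current service cost with {Milton, Ryde}: 404.
Adding Elton: each zone re-picks its cheapest; new service cost 290, saving 114.
Extra fixed cost: 122. Net change = 122 − 114 = 8.
(Totals: 509 → 517.)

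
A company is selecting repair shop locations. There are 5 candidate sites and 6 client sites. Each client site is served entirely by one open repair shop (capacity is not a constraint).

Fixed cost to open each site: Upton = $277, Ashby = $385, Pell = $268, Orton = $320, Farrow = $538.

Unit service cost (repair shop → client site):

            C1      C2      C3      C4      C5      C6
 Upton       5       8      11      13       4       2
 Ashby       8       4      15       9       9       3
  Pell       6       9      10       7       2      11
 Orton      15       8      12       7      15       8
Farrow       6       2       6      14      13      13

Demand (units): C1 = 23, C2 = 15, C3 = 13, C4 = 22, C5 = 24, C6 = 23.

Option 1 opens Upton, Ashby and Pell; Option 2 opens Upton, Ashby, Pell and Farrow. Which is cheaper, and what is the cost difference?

Option 1: {Upton, Ashby, Pell}: C1→Upton 5·23=115, C2→Ashby 4·15=60, C3→Pell 10·13=130, C4→Pell 7·22=154, C5→Pell 2·24=48, C6→Upton 2·23=46. Service 553; fixed 930; total 1483.
Option 2: {Upton, Ashby, Pell, Farrow}: C1→Upton 5·23=115, C2→Farrow 2·15=30, C3→Farrow 6·13=78, C4→Pell 7·22=154, C5→Pell 2·24=48, C6→Upton 2·23=46. Service 471; fixed 1468; total 1939.
Difference: |1483 − 1939| = 456.

Option 1 is cheaper by 456.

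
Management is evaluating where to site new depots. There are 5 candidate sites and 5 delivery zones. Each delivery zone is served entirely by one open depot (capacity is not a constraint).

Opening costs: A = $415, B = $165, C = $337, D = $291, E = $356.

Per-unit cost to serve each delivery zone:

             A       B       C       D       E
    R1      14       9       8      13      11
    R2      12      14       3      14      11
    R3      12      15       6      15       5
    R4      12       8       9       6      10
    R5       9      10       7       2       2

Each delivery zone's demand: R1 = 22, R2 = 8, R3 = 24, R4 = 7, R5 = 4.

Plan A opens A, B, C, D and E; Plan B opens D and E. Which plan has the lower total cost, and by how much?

Plan B is cheaper by 787.

Plan A: {A, B, C, D, E}: R1→C 8·22=176, R2→C 3·8=24, R3→E 5·24=120, R4→D 6·7=42, R5→D 2·4=8. Service 370; fixed 1564; total 1934.
Plan B: {D, E}: R1→E 11·22=242, R2→E 11·8=88, R3→E 5·24=120, R4→D 6·7=42, R5→D 2·4=8. Service 500; fixed 647; total 1147.
Difference: |1934 − 1147| = 787.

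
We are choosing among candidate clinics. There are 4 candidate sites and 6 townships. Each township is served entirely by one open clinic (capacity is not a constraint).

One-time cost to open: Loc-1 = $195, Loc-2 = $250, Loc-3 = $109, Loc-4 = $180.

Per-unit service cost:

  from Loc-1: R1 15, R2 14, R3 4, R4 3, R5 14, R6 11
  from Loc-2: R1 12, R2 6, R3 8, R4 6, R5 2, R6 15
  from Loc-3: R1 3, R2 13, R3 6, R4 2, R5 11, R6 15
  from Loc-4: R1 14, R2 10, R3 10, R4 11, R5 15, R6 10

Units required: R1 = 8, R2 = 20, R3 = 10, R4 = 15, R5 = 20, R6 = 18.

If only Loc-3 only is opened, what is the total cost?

Total cost: 973

Each township is assigned to its cheapest site among the open ones.
{Loc-3}: R1→Loc-3 3·8=24, R2→Loc-3 13·20=260, R3→Loc-3 6·10=60, R4→Loc-3 2·15=30, R5→Loc-3 11·20=220, R6→Loc-3 15·18=270. Service 864; fixed 109; total 973.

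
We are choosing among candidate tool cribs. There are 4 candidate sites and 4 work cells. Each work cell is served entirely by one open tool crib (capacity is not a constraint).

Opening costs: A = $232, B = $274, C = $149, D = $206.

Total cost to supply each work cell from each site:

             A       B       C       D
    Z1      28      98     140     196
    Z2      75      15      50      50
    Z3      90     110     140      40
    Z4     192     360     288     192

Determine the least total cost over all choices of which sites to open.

For any fixed open set, each work cell goes to its cheapest open site; total = fixed + service.
{A}: Z1→A 28, Z2→A 75, Z3→A 90, Z4→A 192. Service 385; fixed 232; total 617.
{D}: Z1→D 196, Z2→D 50, Z3→D 40, Z4→D 192. Service 478; fixed 206; total 684.
{A, C}: Z1→A 28, Z2→C 50, Z3→A 90, Z4→A 192. Service 360; fixed 381; total 741.
{A, B, C, D}: Z1→A 28, Z2→B 15, Z3→D 40, Z4→A 192. Service 275; fixed 861; total 1136.
No other subset beats 617.

Minimum total cost: 617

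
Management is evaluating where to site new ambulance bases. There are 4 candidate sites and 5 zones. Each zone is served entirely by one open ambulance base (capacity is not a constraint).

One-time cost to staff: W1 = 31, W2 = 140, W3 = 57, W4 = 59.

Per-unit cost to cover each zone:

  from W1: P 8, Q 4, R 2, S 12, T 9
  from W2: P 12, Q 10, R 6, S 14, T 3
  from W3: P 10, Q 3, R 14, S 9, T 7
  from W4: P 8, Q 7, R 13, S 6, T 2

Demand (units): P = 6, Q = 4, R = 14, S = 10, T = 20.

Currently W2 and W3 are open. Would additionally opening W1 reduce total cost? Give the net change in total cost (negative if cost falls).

Yes — net change −37 (cost falls by 37).

Current service cost with {W2, W3}: 306.
Adding W1: each zone re-picks its cheapest; new service cost 238, saving 68.
Extra fixed cost: 31. Net change = 31 − 68 = -37.
(Totals: 503 → 466.)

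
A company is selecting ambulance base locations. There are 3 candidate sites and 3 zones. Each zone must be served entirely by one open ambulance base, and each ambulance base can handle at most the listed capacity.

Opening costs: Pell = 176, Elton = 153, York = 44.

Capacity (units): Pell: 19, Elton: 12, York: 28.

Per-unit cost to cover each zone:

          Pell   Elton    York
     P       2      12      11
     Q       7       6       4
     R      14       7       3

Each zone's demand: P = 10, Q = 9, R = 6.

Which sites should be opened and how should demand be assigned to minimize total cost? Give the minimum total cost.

Open {York}: P→York 11·10=110, Q→York 4·9=36, R→York 3·6=18.
Loads: York carries 25/28. Service 164; fixed 44; total 208.
Next best feasible plan costs 294.

Minimum total cost: 208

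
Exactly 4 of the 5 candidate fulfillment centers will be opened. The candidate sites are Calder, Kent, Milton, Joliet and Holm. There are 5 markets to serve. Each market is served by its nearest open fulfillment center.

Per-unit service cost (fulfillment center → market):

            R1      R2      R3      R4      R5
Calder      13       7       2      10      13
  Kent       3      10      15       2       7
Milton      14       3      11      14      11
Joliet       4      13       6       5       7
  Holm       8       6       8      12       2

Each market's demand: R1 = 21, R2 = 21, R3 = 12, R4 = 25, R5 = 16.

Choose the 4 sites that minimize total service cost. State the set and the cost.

Choose Calder, Kent, Milton and Holm; total service cost 232.

With exactly 4 open, each market uses its cheapest among the chosen.
{Calder, Kent, Milton, Holm}: R1→Kent 3·21=63, R2→Milton 3·21=63, R3→Calder 2·12=24, R4→Kent 2·25=50, R5→Holm 2·16=32. Service cost 232.
{Kent, Milton, Joliet, Holm}: service cost 280
{Calder, Kent, Joliet, Holm}: service cost 295
Among all 5 size-4 choices, {Calder, Kent, Milton, Holm} is lowest.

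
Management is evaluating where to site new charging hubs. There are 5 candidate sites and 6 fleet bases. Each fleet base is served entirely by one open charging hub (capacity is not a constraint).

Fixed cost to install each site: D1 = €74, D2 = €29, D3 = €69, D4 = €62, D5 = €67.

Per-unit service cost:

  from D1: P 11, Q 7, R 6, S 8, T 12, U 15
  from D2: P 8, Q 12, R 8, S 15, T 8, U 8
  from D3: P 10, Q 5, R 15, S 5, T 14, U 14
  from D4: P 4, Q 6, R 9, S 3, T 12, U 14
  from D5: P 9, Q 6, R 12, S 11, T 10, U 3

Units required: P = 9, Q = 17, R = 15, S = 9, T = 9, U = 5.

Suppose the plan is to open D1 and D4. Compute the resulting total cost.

Each fleet base is assigned to its cheapest site among the open ones.
{D1, D4}: P→D4 4·9=36, Q→D4 6·17=102, R→D1 6·15=90, S→D4 3·9=27, T→D1 12·9=108, U→D4 14·5=70. Service 433; fixed 136; total 569.

Total cost: 569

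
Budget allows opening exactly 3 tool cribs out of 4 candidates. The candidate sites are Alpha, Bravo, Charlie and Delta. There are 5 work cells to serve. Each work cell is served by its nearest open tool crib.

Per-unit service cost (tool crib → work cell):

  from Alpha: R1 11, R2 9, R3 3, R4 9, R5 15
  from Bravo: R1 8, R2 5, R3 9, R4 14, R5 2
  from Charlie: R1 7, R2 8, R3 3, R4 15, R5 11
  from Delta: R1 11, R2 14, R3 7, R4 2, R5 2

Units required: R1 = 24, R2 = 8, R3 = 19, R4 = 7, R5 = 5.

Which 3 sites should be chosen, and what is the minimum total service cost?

With exactly 3 open, each work cell uses its cheapest among the chosen.
{Bravo, Charlie, Delta}: R1→Charlie 7·24=168, R2→Bravo 5·8=40, R3→Charlie 3·19=57, R4→Delta 2·7=14, R5→Bravo 2·5=10. Service cost 289.
{Alpha, Bravo, Delta}: service cost 313
{Alpha, Charlie, Delta}: service cost 313
Among all 4 size-3 choices, {Bravo, Charlie, Delta} is lowest.

Choose Bravo, Charlie and Delta; total service cost 289.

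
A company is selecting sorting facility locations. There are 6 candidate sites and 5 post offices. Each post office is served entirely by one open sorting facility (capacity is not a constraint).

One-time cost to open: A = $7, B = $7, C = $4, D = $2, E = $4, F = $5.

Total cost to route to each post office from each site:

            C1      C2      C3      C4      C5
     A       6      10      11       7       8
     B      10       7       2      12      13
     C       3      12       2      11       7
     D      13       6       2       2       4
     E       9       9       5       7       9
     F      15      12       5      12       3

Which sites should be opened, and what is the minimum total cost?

Open C and D; minimum total cost 23.

For any fixed open set, each post office goes to its cheapest open site; total = fixed + service.
{C, D}: C1→C 3, C2→D 6, C3→C 2, C4→D 2, C5→D 4. Service 17; fixed 6; total 23.
{C, D, E}: service 17 + fixed 10 = 27
{C, D, F}: service 16 + fixed 11 = 27
{A, B, C, D, E, F}: service 16 + fixed 29 = 45
No other subset beats 23.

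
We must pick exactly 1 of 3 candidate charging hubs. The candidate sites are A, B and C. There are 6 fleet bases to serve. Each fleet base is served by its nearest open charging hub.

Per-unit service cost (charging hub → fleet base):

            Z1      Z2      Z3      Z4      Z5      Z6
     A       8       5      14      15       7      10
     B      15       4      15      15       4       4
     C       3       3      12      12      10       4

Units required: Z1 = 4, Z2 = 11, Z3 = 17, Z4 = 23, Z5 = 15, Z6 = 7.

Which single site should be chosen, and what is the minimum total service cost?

Choose C only; total service cost 703.

With exactly 1 open, each fleet base uses its cheapest among the chosen.
{C}: Z1→C 3·4=12, Z2→C 3·11=33, Z3→C 12·17=204, Z4→C 12·23=276, Z5→C 10·15=150, Z6→C 4·7=28. Service cost 703.
{B}: service cost 792
{A}: service cost 845
Among all 3 size-1 choices, {C} is lowest.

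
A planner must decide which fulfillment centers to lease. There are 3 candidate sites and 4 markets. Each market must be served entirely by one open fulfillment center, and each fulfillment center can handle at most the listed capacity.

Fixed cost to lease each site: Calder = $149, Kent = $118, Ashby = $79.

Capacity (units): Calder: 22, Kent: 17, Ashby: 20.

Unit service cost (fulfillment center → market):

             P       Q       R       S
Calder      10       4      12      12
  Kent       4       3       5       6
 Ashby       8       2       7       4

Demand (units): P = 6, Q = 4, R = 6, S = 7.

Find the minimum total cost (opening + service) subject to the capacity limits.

Open {Kent, Ashby}: P→Kent 4·6=24, Q→Ashby 2·4=8, R→Kent 5·6=30, S→Ashby 4·7=28.
Loads: Kent carries 12/17, Ashby carries 11/20. Service 90; fixed 197; total 287.
Next best feasible plan costs 291.

Minimum total cost: 287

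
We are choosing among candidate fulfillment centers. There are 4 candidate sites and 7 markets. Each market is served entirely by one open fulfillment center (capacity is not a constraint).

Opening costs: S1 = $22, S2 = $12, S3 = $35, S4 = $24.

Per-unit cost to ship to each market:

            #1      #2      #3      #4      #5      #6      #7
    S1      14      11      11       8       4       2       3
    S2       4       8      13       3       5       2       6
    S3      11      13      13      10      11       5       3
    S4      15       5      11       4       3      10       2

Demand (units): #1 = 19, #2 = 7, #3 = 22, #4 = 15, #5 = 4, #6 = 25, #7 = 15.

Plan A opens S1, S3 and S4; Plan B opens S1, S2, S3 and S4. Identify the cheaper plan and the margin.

Plan B is cheaper by 136.

Plan A: {S1, S3, S4}: #1→S3 11·19=209, #2→S4 5·7=35, #3→S1 11·22=242, #4→S4 4·15=60, #5→S4 3·4=12, #6→S1 2·25=50, #7→S4 2·15=30. Service 638; fixed 81; total 719.
Plan B: {S1, S2, S3, S4}: #1→S2 4·19=76, #2→S4 5·7=35, #3→S1 11·22=242, #4→S2 3·15=45, #5→S4 3·4=12, #6→S1 2·25=50, #7→S4 2·15=30. Service 490; fixed 93; total 583.
Difference: |719 − 583| = 136.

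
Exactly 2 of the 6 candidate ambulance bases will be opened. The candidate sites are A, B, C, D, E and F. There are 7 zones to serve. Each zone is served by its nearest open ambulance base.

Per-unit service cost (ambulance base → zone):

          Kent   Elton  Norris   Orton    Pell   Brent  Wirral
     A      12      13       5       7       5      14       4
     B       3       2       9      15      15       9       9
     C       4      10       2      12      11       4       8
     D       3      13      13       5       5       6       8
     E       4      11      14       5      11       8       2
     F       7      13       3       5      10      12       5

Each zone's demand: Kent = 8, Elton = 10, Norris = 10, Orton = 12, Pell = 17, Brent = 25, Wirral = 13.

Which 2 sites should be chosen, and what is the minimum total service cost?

Choose A and C; total service cost 473.

With exactly 2 open, each zone uses its cheapest among the chosen.
{A, C}: Kent→C 4·8=32, Elton→C 10·10=100, Norris→C 2·10=20, Orton→A 7·12=84, Pell→A 5·17=85, Brent→C 4·25=100, Wirral→A 4·13=52. Service cost 473.
{C, D}: service cost 493
{C, E}: service cost 525
Among all 15 size-2 choices, {A, C} is lowest.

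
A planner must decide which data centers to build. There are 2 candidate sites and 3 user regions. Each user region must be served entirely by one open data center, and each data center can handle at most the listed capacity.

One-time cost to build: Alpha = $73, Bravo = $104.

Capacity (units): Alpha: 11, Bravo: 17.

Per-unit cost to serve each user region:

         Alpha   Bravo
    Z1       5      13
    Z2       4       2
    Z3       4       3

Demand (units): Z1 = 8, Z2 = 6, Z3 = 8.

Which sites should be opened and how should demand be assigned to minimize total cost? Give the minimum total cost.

Minimum total cost: 253

Open {Alpha, Bravo}: Z1→Alpha 5·8=40, Z2→Bravo 2·6=12, Z3→Bravo 3·8=24.
Loads: Alpha carries 8/11, Bravo carries 14/17. Service 76; fixed 177; total 253.
Next best feasible plan costs 325.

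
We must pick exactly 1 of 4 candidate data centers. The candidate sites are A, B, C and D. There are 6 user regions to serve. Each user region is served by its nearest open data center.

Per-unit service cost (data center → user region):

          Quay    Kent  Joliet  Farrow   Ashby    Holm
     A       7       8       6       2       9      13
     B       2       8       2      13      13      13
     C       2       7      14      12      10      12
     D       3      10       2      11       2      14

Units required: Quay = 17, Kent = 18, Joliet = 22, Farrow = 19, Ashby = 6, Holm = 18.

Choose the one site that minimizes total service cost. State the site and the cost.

With exactly 1 open, each user region uses its cheapest among the chosen.
{A}: Quay→A 7·17=119, Kent→A 8·18=144, Joliet→A 6·22=132, Farrow→A 2·19=38, Ashby→A 9·6=54, Holm→A 13·18=234. Service cost 721.
{D}: service cost 748
{B}: service cost 781
Among all 4 size-1 choices, {A} is lowest.

Choose A only; total service cost 721.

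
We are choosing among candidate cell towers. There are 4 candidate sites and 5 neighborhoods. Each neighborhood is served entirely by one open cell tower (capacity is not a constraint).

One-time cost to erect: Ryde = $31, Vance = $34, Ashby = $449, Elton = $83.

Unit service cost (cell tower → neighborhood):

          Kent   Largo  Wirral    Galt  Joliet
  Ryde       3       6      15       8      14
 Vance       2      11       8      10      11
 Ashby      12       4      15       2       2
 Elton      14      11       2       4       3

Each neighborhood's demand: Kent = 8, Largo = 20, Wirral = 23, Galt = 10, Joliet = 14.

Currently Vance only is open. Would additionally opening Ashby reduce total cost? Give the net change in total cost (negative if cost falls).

No — net change +103 (cost rises by 103).

Current service cost with {Vance}: 674.
Adding Ashby: each neighborhood re-picks its cheapest; new service cost 328, saving 346.
Extra fixed cost: 449. Net change = 449 − 346 = 103.
(Totals: 708 → 811.)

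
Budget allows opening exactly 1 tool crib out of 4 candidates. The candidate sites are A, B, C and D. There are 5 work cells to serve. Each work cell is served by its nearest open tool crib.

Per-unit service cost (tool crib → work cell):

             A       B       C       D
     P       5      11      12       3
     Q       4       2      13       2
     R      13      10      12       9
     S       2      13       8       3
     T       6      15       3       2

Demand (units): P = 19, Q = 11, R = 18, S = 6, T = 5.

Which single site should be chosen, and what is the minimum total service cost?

Choose D only; total service cost 269.

With exactly 1 open, each work cell uses its cheapest among the chosen.
{D}: P→D 3·19=57, Q→D 2·11=22, R→D 9·18=162, S→D 3·6=18, T→D 2·5=10. Service cost 269.
{A}: service cost 415
{B}: service cost 564
Among all 4 size-1 choices, {D} is lowest.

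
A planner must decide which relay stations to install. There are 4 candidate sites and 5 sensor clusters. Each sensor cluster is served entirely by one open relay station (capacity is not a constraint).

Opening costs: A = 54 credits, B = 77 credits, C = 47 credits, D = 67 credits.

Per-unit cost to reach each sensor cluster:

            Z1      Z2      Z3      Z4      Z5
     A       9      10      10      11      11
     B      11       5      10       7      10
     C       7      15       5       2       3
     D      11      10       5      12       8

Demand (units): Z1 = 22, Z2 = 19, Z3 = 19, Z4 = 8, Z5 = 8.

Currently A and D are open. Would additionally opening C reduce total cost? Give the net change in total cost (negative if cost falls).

Yes — net change −109 (cost falls by 109).

Current service cost with {A, D}: 635.
Adding C: each sensor cluster re-picks its cheapest; new service cost 479, saving 156.
Extra fixed cost: 47. Net change = 47 − 156 = -109.
(Totals: 756 → 647.)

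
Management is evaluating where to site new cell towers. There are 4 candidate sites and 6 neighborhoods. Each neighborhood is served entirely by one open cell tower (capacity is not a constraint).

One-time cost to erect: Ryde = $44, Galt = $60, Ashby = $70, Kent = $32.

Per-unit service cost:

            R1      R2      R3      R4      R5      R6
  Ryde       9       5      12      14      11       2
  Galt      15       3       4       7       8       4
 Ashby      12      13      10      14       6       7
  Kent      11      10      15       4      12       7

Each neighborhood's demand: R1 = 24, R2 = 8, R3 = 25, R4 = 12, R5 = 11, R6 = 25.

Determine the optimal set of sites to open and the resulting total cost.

Open Ryde, Galt and Kent; minimum total cost 662.

For any fixed open set, each neighborhood goes to its cheapest open site; total = fixed + service.
{Ryde, Galt, Kent}: R1→Ryde 9·24=216, R2→Galt 3·8=24, R3→Galt 4·25=100, R4→Kent 4·12=48, R5→Galt 8·11=88, R6→Ryde 2·25=50. Service 526; fixed 136; total 662.
{Ryde, Galt}: service 562 + fixed 104 = 666
{Ryde, Galt, Ashby, Kent}: R1→Ryde 9·24=216, R2→Galt 3·8=24, R3→Galt 4·25=100, R4→Kent 4·12=48, R5→Ashby 6·11=66, R6→Ryde 2·25=50. Service 504; fixed 206; total 710.
{Kent}: R1→Kent 11·24=264, R2→Kent 10·8=80, R3→Kent 15·25=375, R4→Kent 4·12=48, R5→Kent 12·11=132, R6→Kent 7·25=175. Service 1074; fixed 32; total 1106.
(All 15 nonempty subsets were checked; Ryde, Galt and Kent is lowest.)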